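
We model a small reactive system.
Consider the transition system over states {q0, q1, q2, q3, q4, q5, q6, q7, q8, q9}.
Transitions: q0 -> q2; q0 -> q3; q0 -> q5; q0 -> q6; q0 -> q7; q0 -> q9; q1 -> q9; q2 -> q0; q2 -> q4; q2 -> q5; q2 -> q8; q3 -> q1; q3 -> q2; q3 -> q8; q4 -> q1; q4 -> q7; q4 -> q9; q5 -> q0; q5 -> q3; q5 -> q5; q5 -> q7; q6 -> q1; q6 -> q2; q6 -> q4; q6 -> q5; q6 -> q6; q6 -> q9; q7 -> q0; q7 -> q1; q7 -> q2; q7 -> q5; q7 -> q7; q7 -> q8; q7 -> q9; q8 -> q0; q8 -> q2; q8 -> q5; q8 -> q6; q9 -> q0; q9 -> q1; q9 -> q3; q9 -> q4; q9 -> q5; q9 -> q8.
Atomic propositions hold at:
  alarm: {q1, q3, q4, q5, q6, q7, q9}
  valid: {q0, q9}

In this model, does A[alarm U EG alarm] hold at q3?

EG alarm: greatest fixpoint, start Z0 = {q1, q3, q4, q5, q6, q7, q9}, keep only states in Sat with some successor in Z. Already a fixed point.
Sat(EG alarm) = {q1, q3, q4, q5, q6, q7, q9}
A[alarm U EG alarm]: least fixpoint, start Z0 = Sat(EG alarm) = {q1, q3, q4, q5, q6, q7, q9}, add states in Sat(alarm) with every successor in Z. Already a fixed point.
Sat(A[alarm U EG alarm]) = {q1, q3, q4, q5, q6, q7, q9}
q3 ∈ Sat(A[alarm U EG alarm]) = {q1, q3, q4, q5, q6, q7, q9}, so the formula holds at q3.

Yes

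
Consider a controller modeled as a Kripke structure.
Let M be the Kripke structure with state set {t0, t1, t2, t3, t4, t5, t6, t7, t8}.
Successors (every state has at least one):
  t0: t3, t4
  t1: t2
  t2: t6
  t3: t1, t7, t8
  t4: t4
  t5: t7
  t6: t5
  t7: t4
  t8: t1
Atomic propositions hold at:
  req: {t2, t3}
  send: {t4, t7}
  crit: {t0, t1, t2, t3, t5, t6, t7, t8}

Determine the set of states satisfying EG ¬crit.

{t4}

Sat(¬crit) = {t4}
EG ¬crit: greatest fixpoint, start Z0 = {t4}, keep only states in Sat with some successor in Z. Already a fixed point.
Sat(EG ¬crit) = {t4}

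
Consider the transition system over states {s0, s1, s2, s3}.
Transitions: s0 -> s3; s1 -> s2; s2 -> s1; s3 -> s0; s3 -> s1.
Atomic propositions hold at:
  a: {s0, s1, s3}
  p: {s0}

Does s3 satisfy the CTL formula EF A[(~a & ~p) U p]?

Yes

Sat(~a) = {s2}
Sat(~p) = {s1, s2, s3}
Sat(~a & ~p) = {s2}
A[(~a & ~p) U p]: least fixpoint, start Z0 = Sat(p) = {s0}, add states in Sat(~a & ~p) with every successor in Z. Already a fixed point.
Sat(A[(~a & ~p) U p]) = {s0}
EF A[(~a & ~p) U p]: least fixpoint, start Z0 = {s0}, add states with some successor in Z. Z1 = {s0, s3}; fixed.
Sat(EF A[(~a & ~p) U p]) = {s0, s3}
s3 ∈ Sat(EF A[(~a & ~p) U p]) = {s0, s3}, so the formula holds at s3.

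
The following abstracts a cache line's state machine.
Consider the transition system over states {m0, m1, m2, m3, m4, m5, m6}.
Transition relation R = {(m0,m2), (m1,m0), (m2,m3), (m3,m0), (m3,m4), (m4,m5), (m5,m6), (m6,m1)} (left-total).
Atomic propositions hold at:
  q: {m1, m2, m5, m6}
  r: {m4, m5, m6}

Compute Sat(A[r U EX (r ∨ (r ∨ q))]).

{m0, m3, m4, m5, m6}

Sat(r ∨ q) = {m1, m2, m4, m5, m6}
Sat(r ∨ (r ∨ q)) = {m1, m2, m4, m5, m6}
Sat(EX (r ∨ (r ∨ q))) = {s : some successor in {m1, m2, m4, m5, m6}} = {m0, m3, m4, m5, m6}
A[r U EX (r ∨ (r ∨ q))]: least fixpoint, start Z0 = Sat(EX (r ∨ (r ∨ q))) = {m0, m3, m4, m5, m6}, add states in Sat(r) with every successor in Z. Already a fixed point.
Sat(A[r U EX (r ∨ (r ∨ q))]) = {m0, m3, m4, m5, m6}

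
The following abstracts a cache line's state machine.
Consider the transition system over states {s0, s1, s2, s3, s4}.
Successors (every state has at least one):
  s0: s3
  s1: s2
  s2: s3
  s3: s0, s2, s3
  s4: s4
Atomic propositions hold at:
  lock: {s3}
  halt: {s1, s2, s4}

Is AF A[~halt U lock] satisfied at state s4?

No

Sat(~halt) = {s0, s3}
A[~halt U lock]: least fixpoint, start Z0 = Sat(lock) = {s3}, add states in Sat(~halt) with every successor in Z. Z1 = {s0, s3}; fixed.
Sat(A[~halt U lock]) = {s0, s3}
AF A[~halt U lock]: least fixpoint, start Z0 = {s0, s3}, add states with every successor in Z. Z1 = {s0, s2, s3}; Z2 = {s0, s1, s2, s3}; fixed.
Sat(AF A[~halt U lock]) = {s0, s1, s2, s3}
s4 ∉ Sat(AF A[~halt U lock]) = {s0, s1, s2, s3}, so the formula does not hold at s4.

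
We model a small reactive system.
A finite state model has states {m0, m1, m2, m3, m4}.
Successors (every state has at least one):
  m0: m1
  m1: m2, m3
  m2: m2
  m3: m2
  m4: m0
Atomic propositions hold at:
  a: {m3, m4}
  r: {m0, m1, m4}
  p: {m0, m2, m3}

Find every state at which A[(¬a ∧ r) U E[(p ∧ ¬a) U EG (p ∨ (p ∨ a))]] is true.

{m0, m1, m2, m3}

Sat(¬a) = {m0, m1, m2}
Sat(¬a ∧ r) = {m0, m1}
Sat(p ∧ ¬a) = {m0, m2}
Sat(p ∨ a) = {m0, m2, m3, m4}
Sat(p ∨ (p ∨ a)) = {m0, m2, m3, m4}
EG (p ∨ (p ∨ a)): greatest fixpoint, start Z0 = {m0, m2, m3, m4}, keep only states in Sat with some successor in Z. Z1 = {m2, m3, m4}; Z2 = {m2, m3}; fixed.
Sat(EG (p ∨ (p ∨ a))) = {m2, m3}
E[(p ∧ ¬a) U EG (p ∨ (p ∨ a))]: least fixpoint, start Z0 = Sat(EG (p ∨ (p ∨ a))) = {m2, m3}, add states in Sat(p ∧ ¬a) with some successor in Z. Already a fixed point.
Sat(E[(p ∧ ¬a) U EG (p ∨ (p ∨ a))]) = {m2, m3}
A[(¬a ∧ r) U E[(p ∧ ¬a) U EG (p ∨ (p ∨ a))]]: least fixpoint, start Z0 = Sat(E[(p ∧ ¬a) U EG (p ∨ (p ∨ a))]) = {m2, m3}, add states in Sat(¬a ∧ r) with every successor in Z. Z1 = {m1, m2, m3}; Z2 = {m0, m1, m2, m3}; fixed.
Sat(A[(¬a ∧ r) U E[(p ∧ ¬a) U EG (p ∨ (p ∨ a))]]) = {m0, m1, m2, m3}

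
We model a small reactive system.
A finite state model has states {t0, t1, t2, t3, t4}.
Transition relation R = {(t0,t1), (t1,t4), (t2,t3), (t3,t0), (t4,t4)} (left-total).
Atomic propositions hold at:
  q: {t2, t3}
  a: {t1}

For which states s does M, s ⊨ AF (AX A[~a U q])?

Sat(~a) = {t0, t2, t3, t4}
A[~a U q]: least fixpoint, start Z0 = Sat(q) = {t2, t3}, add states in Sat(~a) with every successor in Z. Already a fixed point.
Sat(A[~a U q]) = {t2, t3}
Sat(AX A[~a U q]) = {s : every successor in {t2, t3}} = {t2}
AF (AX A[~a U q]): least fixpoint, start Z0 = {t2}, add states with every successor in Z. Already a fixed point.
Sat(AF (AX A[~a U q])) = {t2}

{t2}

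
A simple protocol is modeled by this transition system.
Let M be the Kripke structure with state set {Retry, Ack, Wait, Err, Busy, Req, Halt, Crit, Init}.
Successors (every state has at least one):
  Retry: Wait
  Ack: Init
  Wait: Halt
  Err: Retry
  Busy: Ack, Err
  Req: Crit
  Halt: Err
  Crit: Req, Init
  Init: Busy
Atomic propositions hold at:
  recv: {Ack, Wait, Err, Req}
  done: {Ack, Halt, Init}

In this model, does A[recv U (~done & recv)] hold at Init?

No

Sat(~done) = {Retry, Wait, Err, Busy, Req, Crit}
Sat(~done & recv) = {Wait, Err, Req}
A[recv U (~done & recv)]: least fixpoint, start Z0 = Sat((~done & recv)) = {Wait, Err, Req}, add states in Sat(recv) with every successor in Z. Already a fixed point.
Sat(A[recv U (~done & recv)]) = {Wait, Err, Req}
Init ∉ Sat(A[recv U (~done & recv)]) = {Wait, Err, Req}, so the formula does not hold at Init.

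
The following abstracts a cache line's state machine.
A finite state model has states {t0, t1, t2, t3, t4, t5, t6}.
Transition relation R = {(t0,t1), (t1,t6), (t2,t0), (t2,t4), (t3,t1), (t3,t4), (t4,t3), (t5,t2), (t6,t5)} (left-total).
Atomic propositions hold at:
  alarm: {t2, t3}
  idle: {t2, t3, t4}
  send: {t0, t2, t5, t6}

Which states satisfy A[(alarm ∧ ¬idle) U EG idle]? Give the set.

Sat(¬idle) = {t0, t1, t5, t6}
Sat(alarm ∧ ¬idle) = ∅
EG idle: greatest fixpoint, start Z0 = {t2, t3, t4}, keep only states in Sat with some successor in Z. Already a fixed point.
Sat(EG idle) = {t2, t3, t4}
A[(alarm ∧ ¬idle) U EG idle]: least fixpoint, start Z0 = Sat(EG idle) = {t2, t3, t4}, add states in Sat(alarm ∧ ¬idle) with every successor in Z. Already a fixed point.
Sat(A[(alarm ∧ ¬idle) U EG idle]) = {t2, t3, t4}

{t2, t3, t4}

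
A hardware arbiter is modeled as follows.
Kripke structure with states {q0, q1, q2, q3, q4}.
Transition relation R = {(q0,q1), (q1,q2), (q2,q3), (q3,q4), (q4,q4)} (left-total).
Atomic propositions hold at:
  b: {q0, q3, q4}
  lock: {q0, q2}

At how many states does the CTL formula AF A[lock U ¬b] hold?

Sat(¬b) = {q1, q2}
A[lock U ¬b]: least fixpoint, start Z0 = Sat(¬b) = {q1, q2}, add states in Sat(lock) with every successor in Z. Z1 = {q0, q1, q2}; fixed.
Sat(A[lock U ¬b]) = {q0, q1, q2}
AF A[lock U ¬b]: least fixpoint, start Z0 = {q0, q1, q2}, add states with every successor in Z. Already a fixed point.
Sat(AF A[lock U ¬b]) = {q0, q1, q2}
|Sat(AF A[lock U ¬b])| = |{q0, q1, q2}| = 3.

3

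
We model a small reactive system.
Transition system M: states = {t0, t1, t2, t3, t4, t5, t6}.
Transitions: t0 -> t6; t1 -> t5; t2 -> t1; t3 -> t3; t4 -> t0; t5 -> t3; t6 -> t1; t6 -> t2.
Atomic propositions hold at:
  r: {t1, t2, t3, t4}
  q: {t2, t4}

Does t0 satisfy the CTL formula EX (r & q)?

Sat(r & q) = {t2, t4}
Sat(EX (r & q)) = {s : some successor in {t2, t4}} = {t6}
t0 ∉ Sat(EX (r & q)) = {t6}, so the formula does not hold at t0.

No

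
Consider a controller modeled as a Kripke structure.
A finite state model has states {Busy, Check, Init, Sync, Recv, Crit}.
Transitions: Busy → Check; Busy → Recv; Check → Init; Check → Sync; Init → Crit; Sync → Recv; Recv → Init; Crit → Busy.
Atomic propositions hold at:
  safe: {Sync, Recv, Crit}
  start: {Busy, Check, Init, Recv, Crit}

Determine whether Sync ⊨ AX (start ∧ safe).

Sat(start ∧ safe) = {Recv, Crit}
Sat(AX (start ∧ safe)) = {s : every successor in {Recv, Crit}} = {Init, Sync}
Sync ∈ Sat(AX (start ∧ safe)) = {Init, Sync}, so the formula holds at Sync.

Yes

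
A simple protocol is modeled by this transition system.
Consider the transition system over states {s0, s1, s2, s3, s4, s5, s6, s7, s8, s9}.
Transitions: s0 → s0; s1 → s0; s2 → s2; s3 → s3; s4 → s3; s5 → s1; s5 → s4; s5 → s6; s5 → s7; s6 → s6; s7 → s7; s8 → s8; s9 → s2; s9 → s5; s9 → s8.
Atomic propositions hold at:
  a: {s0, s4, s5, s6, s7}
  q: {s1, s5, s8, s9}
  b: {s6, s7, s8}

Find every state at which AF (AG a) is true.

{s0, s1, s6, s7}

AG a: greatest fixpoint, start Z0 = {s0, s4, s5, s6, s7}, keep only states in Sat with every successor in Z. Z1 = {s0, s6, s7}; fixed.
Sat(AG a) = {s0, s6, s7}
AF (AG a): least fixpoint, start Z0 = {s0, s6, s7}, add states with every successor in Z. Z1 = {s0, s1, s6, s7}; fixed.
Sat(AF (AG a)) = {s0, s1, s6, s7}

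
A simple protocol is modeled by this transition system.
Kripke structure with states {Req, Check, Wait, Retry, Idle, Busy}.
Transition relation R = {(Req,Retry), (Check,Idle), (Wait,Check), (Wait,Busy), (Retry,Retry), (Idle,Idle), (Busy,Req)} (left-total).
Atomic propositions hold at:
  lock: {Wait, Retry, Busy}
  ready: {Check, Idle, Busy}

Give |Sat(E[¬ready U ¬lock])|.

Sat(¬ready) = {Req, Wait, Retry}
Sat(¬lock) = {Req, Check, Idle}
E[¬ready U ¬lock]: least fixpoint, start Z0 = Sat(¬lock) = {Req, Check, Idle}, add states in Sat(¬ready) with some successor in Z. Z1 = {Req, Check, Wait, Idle}; fixed.
Sat(E[¬ready U ¬lock]) = {Req, Check, Wait, Idle}
|Sat(E[¬ready U ¬lock])| = |{Req, Check, Wait, Idle}| = 4.

4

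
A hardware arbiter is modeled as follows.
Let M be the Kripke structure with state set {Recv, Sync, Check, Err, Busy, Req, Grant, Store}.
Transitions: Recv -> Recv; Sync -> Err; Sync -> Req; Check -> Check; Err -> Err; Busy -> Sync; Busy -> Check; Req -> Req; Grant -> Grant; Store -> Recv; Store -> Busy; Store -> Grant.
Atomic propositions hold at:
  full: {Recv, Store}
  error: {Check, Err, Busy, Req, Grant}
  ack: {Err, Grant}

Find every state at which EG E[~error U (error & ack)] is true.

{Sync, Err, Grant, Store}

Sat(~error) = {Recv, Sync, Store}
Sat(error & ack) = {Err, Grant}
E[~error U (error & ack)]: least fixpoint, start Z0 = Sat((error & ack)) = {Err, Grant}, add states in Sat(~error) with some successor in Z. Z1 = {Sync, Err, Grant, Store}; fixed.
Sat(E[~error U (error & ack)]) = {Sync, Err, Grant, Store}
EG E[~error U (error & ack)]: greatest fixpoint, start Z0 = {Sync, Err, Grant, Store}, keep only states in Sat with some successor in Z. Already a fixed point.
Sat(EG E[~error U (error & ack)]) = {Sync, Err, Grant, Store}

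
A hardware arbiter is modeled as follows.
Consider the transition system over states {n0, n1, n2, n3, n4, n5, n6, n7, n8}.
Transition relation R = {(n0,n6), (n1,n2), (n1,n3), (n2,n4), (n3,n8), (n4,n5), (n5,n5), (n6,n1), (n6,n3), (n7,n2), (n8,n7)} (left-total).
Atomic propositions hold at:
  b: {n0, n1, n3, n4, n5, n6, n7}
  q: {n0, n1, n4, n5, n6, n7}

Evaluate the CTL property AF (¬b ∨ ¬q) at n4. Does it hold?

No

Sat(¬b) = {n2, n8}
Sat(¬q) = {n2, n3, n8}
Sat(¬b ∨ ¬q) = {n2, n3, n8}
AF (¬b ∨ ¬q): least fixpoint, start Z0 = {n2, n3, n8}, add states with every successor in Z. Z1 = {n1, n2, n3, n7, n8}; Z2 = {n1, n2, n3, n6, n7, n8}; Z3 = {n0, n1, n2, n3, n6, n7, n8}; fixed.
Sat(AF (¬b ∨ ¬q)) = {n0, n1, n2, n3, n6, n7, n8}
n4 ∉ Sat(AF (¬b ∨ ¬q)) = {n0, n1, n2, n3, n6, n7, n8}, so the formula does not hold at n4.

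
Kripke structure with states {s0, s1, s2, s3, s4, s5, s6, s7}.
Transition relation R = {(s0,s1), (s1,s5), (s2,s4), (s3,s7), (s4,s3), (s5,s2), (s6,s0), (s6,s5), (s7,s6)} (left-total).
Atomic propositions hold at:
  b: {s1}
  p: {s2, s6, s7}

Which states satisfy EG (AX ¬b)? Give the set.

Sat(¬b) = {s0, s2, s3, s4, s5, s6, s7}
Sat(AX ¬b) = {s : every successor in {s0, s2, s3, s4, s5, s6, s7}} = {s1, s2, s3, s4, s5, s6, s7}
EG (AX ¬b): greatest fixpoint, start Z0 = {s1, s2, s3, s4, s5, s6, s7}, keep only states in Sat with some successor in Z. Already a fixed point.
Sat(EG (AX ¬b)) = {s1, s2, s3, s4, s5, s6, s7}

{s1, s2, s3, s4, s5, s6, s7}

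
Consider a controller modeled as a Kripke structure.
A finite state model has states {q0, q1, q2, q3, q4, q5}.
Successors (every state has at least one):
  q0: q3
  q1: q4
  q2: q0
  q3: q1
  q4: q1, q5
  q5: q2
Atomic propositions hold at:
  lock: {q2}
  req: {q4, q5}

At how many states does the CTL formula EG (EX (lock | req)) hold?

2

Sat(lock | req) = {q2, q4, q5}
Sat(EX (lock | req)) = {s : some successor in {q2, q4, q5}} = {q1, q4, q5}
EG (EX (lock | req)): greatest fixpoint, start Z0 = {q1, q4, q5}, keep only states in Sat with some successor in Z. Z1 = {q1, q4}; fixed.
Sat(EG (EX (lock | req))) = {q1, q4}
|Sat(EG (EX (lock | req)))| = |{q1, q4}| = 2.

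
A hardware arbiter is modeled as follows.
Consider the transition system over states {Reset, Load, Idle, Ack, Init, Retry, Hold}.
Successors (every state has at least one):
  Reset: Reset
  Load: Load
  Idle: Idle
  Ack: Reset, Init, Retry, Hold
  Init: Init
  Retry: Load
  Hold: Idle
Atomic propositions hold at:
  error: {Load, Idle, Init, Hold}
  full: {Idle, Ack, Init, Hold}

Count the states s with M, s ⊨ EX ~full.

4

Sat(~full) = {Reset, Load, Retry}
Sat(EX ~full) = {s : some successor in {Reset, Load, Retry}} = {Reset, Load, Ack, Retry}
|Sat(EX ~full)| = |{Reset, Load, Ack, Retry}| = 4.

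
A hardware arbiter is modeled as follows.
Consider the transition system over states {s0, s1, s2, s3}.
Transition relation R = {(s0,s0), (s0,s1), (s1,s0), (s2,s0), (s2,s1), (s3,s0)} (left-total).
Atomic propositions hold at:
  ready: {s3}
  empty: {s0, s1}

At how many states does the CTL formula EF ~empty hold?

2

Sat(~empty) = {s2, s3}
EF ~empty: least fixpoint, start Z0 = {s2, s3}, add states with some successor in Z. Already a fixed point.
Sat(EF ~empty) = {s2, s3}
|Sat(EF ~empty)| = |{s2, s3}| = 2.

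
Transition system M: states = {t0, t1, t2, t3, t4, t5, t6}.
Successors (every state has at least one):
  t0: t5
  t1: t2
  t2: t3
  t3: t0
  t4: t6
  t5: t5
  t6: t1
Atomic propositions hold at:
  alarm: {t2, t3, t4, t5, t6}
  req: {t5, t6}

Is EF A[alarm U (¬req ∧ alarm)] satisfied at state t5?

Sat(¬req) = {t0, t1, t2, t3, t4}
Sat(¬req ∧ alarm) = {t2, t3, t4}
A[alarm U (¬req ∧ alarm)]: least fixpoint, start Z0 = Sat((¬req ∧ alarm)) = {t2, t3, t4}, add states in Sat(alarm) with every successor in Z. Already a fixed point.
Sat(A[alarm U (¬req ∧ alarm)]) = {t2, t3, t4}
EF A[alarm U (¬req ∧ alarm)]: least fixpoint, start Z0 = {t2, t3, t4}, add states with some successor in Z. Z1 = {t1, t2, t3, t4}; Z2 = {t1, t2, t3, t4, t6}; fixed.
Sat(EF A[alarm U (¬req ∧ alarm)]) = {t1, t2, t3, t4, t6}
t5 ∉ Sat(EF A[alarm U (¬req ∧ alarm)]) = {t1, t2, t3, t4, t6}, so the formula does not hold at t5.

No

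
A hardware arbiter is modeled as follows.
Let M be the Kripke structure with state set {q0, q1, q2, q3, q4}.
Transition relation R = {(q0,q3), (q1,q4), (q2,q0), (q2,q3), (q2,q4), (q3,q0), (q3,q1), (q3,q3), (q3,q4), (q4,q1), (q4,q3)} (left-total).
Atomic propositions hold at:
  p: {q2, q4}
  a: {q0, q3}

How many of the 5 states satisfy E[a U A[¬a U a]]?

2

Sat(¬a) = {q1, q2, q4}
A[¬a U a]: least fixpoint, start Z0 = Sat(a) = {q0, q3}, add states in Sat(¬a) with every successor in Z. Already a fixed point.
Sat(A[¬a U a]) = {q0, q3}
E[a U A[¬a U a]]: least fixpoint, start Z0 = Sat(A[¬a U a]) = {q0, q3}, add states in Sat(a) with some successor in Z. Already a fixed point.
Sat(E[a U A[¬a U a]]) = {q0, q3}
|Sat(E[a U A[¬a U a]])| = |{q0, q3}| = 2.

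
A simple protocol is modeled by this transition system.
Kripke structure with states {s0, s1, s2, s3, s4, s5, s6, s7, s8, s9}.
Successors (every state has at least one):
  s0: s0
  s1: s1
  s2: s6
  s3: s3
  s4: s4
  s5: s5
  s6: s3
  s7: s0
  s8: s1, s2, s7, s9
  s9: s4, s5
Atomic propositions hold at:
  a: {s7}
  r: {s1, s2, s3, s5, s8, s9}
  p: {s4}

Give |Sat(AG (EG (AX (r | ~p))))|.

Sat(~p) = {s0, s1, s2, s3, s5, s6, s7, s8, s9}
Sat(r | ~p) = {s0, s1, s2, s3, s5, s6, s7, s8, s9}
Sat(AX (r | ~p)) = {s : every successor in {s0, s1, s2, s3, s5, s6, s7, s8, s9}} = {s0, s1, s2, s3, s5, s6, s7, s8}
EG (AX (r | ~p)): greatest fixpoint, start Z0 = {s0, s1, s2, s3, s5, s6, s7, s8}, keep only states in Sat with some successor in Z. Already a fixed point.
Sat(EG (AX (r | ~p))) = {s0, s1, s2, s3, s5, s6, s7, s8}
AG (EG (AX (r | ~p))): greatest fixpoint, start Z0 = {s0, s1, s2, s3, s5, s6, s7, s8}, keep only states in Sat with every successor in Z. Z1 = {s0, s1, s2, s3, s5, s6, s7}; fixed.
Sat(AG (EG (AX (r | ~p)))) = {s0, s1, s2, s3, s5, s6, s7}
|Sat(AG (EG (AX (r | ~p))))| = |{s0, s1, s2, s3, s5, s6, s7}| = 7.

7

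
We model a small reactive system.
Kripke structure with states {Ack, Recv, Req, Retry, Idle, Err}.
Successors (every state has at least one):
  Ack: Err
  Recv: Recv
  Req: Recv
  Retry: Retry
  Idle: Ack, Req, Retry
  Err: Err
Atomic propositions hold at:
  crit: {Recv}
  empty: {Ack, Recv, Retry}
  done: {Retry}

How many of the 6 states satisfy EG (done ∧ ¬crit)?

Sat(¬crit) = {Ack, Req, Retry, Idle, Err}
Sat(done ∧ ¬crit) = {Retry}
EG (done ∧ ¬crit): greatest fixpoint, start Z0 = {Retry}, keep only states in Sat with some successor in Z. Already a fixed point.
Sat(EG (done ∧ ¬crit)) = {Retry}
|Sat(EG (done ∧ ¬crit))| = |{Retry}| = 1.

1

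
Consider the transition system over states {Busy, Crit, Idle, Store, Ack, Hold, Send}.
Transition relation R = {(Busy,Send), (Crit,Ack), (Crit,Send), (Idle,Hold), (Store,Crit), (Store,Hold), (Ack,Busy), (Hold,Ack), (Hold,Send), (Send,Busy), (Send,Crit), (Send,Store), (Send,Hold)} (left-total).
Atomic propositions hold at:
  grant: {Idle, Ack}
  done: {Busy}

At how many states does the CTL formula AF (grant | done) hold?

Sat(grant | done) = {Busy, Idle, Ack}
AF (grant | done): least fixpoint, start Z0 = {Busy, Idle, Ack}, add states with every successor in Z. Already a fixed point.
Sat(AF (grant | done)) = {Busy, Idle, Ack}
|Sat(AF (grant | done))| = |{Busy, Idle, Ack}| = 3.

3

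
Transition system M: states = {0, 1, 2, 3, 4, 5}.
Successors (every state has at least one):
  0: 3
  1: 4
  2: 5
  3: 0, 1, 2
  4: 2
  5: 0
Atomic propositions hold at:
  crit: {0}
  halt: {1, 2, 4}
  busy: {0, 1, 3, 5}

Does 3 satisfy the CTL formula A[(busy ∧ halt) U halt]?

Sat(busy ∧ halt) = {1}
A[(busy ∧ halt) U halt]: least fixpoint, start Z0 = Sat(halt) = {1, 2, 4}, add states in Sat(busy ∧ halt) with every successor in Z. Already a fixed point.
Sat(A[(busy ∧ halt) U halt]) = {1, 2, 4}
3 ∉ Sat(A[(busy ∧ halt) U halt]) = {1, 2, 4}, so the formula does not hold at 3.

No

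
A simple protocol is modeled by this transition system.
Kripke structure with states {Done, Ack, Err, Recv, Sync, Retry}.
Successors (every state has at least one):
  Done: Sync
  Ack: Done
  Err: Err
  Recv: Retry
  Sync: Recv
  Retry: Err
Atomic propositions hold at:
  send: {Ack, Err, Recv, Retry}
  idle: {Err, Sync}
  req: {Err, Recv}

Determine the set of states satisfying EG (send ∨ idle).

{Err, Recv, Sync, Retry}

Sat(send ∨ idle) = {Ack, Err, Recv, Sync, Retry}
EG (send ∨ idle): greatest fixpoint, start Z0 = {Ack, Err, Recv, Sync, Retry}, keep only states in Sat with some successor in Z. Z1 = {Err, Recv, Sync, Retry}; fixed.
Sat(EG (send ∨ idle)) = {Err, Recv, Sync, Retry}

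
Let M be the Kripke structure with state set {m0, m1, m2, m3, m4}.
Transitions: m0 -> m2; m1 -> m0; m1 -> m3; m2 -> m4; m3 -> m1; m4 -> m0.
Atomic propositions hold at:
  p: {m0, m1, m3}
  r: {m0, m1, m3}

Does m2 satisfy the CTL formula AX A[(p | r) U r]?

Sat(p | r) = {m0, m1, m3}
A[(p | r) U r]: least fixpoint, start Z0 = Sat(r) = {m0, m1, m3}, add states in Sat(p | r) with every successor in Z. Already a fixed point.
Sat(A[(p | r) U r]) = {m0, m1, m3}
Sat(AX A[(p | r) U r]) = {s : every successor in {m0, m1, m3}} = {m1, m3, m4}
m2 ∉ Sat(AX A[(p | r) U r]) = {m1, m3, m4}, so the formula does not hold at m2.

No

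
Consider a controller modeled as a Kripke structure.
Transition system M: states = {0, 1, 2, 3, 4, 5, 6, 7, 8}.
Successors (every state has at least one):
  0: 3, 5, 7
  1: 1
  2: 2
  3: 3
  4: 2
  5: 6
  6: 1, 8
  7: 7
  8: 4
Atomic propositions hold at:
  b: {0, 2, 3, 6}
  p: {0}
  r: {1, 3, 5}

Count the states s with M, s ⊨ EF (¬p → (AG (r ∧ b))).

Sat(¬p) = {1, 2, 3, 4, 5, 6, 7, 8}
Sat(r ∧ b) = {3}
AG (r ∧ b): greatest fixpoint, start Z0 = {3}, keep only states in Sat with every successor in Z. Already a fixed point.
Sat(AG (r ∧ b)) = {3}
Sat(¬p → (AG (r ∧ b))) = {0, 3}
EF (¬p → (AG (r ∧ b))): least fixpoint, start Z0 = {0, 3}, add states with some successor in Z. Already a fixed point.
Sat(EF (¬p → (AG (r ∧ b)))) = {0, 3}
|Sat(EF (¬p → (AG (r ∧ b))))| = |{0, 3}| = 2.

2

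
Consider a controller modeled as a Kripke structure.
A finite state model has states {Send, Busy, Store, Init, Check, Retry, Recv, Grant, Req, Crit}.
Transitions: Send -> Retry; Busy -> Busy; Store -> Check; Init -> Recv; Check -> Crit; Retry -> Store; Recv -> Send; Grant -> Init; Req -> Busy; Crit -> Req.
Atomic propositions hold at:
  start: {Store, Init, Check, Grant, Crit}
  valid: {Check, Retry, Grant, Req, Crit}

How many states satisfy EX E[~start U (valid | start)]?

8

Sat(~start) = {Send, Busy, Retry, Recv, Req}
Sat(valid | start) = {Store, Init, Check, Retry, Grant, Req, Crit}
E[~start U (valid | start)]: least fixpoint, start Z0 = Sat((valid | start)) = {Store, Init, Check, Retry, Grant, Req, Crit}, add states in Sat(~start) with some successor in Z. Z1 = {Send, Store, Init, Check, Retry, Grant, Req, Crit}; Z2 = {Send, Store, Init, Check, Retry, Recv, Grant, Req, Crit}; fixed.
Sat(E[~start U (valid | start)]) = {Send, Store, Init, Check, Retry, Recv, Grant, Req, Crit}
Sat(EX E[~start U (valid | start)]) = {s : some successor in {Send, Store, Init, Check, Retry, Recv, Grant, Req, Crit}} = {Send, Store, Init, Check, Retry, Recv, Grant, Crit}
|Sat(EX E[~start U (valid | start)])| = |{Send, Store, Init, Check, Retry, Recv, Grant, Crit}| = 8.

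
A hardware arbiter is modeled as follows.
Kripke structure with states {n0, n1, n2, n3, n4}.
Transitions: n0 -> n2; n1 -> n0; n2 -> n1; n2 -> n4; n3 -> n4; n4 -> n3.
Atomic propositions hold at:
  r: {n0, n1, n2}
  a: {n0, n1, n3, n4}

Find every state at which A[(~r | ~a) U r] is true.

Sat(~r) = {n3, n4}
Sat(~a) = {n2}
Sat(~r | ~a) = {n2, n3, n4}
A[(~r | ~a) U r]: least fixpoint, start Z0 = Sat(r) = {n0, n1, n2}, add states in Sat(~r | ~a) with every successor in Z. Already a fixed point.
Sat(A[(~r | ~a) U r]) = {n0, n1, n2}

{n0, n1, n2}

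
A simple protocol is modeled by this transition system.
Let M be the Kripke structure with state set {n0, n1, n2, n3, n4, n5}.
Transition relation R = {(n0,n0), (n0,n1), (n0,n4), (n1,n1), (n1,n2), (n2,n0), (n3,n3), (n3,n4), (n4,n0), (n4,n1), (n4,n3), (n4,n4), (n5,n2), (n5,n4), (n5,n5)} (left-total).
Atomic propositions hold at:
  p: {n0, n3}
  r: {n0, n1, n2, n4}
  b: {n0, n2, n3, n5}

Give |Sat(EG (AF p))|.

3

AF p: least fixpoint, start Z0 = {n0, n3}, add states with every successor in Z. Z1 = {n0, n2, n3}; fixed.
Sat(AF p) = {n0, n2, n3}
EG (AF p): greatest fixpoint, start Z0 = {n0, n2, n3}, keep only states in Sat with some successor in Z. Already a fixed point.
Sat(EG (AF p)) = {n0, n2, n3}
|Sat(EG (AF p))| = |{n0, n2, n3}| = 3.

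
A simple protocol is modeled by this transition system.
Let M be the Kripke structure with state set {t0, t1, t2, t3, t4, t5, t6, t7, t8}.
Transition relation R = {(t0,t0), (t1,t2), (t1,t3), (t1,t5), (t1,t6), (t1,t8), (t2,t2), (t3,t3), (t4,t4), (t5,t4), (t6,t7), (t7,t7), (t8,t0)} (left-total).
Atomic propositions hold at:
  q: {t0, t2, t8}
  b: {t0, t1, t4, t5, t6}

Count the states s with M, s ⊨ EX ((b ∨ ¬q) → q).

4

Sat(¬q) = {t1, t3, t4, t5, t6, t7}
Sat(b ∨ ¬q) = {t0, t1, t3, t4, t5, t6, t7}
Sat((b ∨ ¬q) → q) = {t0, t2, t8}
Sat(EX ((b ∨ ¬q) → q)) = {s : some successor in {t0, t2, t8}} = {t0, t1, t2, t8}
|Sat(EX ((b ∨ ¬q) → q))| = |{t0, t1, t2, t8}| = 4.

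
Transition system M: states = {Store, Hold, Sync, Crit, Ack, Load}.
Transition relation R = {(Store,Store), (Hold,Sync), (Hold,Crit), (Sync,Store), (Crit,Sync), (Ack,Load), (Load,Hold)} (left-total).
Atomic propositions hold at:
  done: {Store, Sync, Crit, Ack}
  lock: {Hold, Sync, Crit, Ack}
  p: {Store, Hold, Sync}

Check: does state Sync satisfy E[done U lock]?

Yes

E[done U lock]: least fixpoint, start Z0 = Sat(lock) = {Hold, Sync, Crit, Ack}, add states in Sat(done) with some successor in Z. Already a fixed point.
Sat(E[done U lock]) = {Hold, Sync, Crit, Ack}
Sync ∈ Sat(E[done U lock]) = {Hold, Sync, Crit, Ack}, so the formula holds at Sync.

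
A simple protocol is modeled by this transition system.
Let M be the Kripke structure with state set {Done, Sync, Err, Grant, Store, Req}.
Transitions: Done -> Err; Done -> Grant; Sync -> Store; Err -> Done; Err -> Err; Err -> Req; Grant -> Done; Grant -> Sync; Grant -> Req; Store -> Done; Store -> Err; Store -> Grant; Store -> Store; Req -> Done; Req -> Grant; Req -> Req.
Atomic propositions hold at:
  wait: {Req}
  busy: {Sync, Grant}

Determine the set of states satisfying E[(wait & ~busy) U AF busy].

Sat(~busy) = {Done, Err, Store, Req}
Sat(wait & ~busy) = {Req}
AF busy: least fixpoint, start Z0 = {Sync, Grant}, add states with every successor in Z. Already a fixed point.
Sat(AF busy) = {Sync, Grant}
E[(wait & ~busy) U AF busy]: least fixpoint, start Z0 = Sat(AF busy) = {Sync, Grant}, add states in Sat(wait & ~busy) with some successor in Z. Z1 = {Sync, Grant, Req}; fixed.
Sat(E[(wait & ~busy) U AF busy]) = {Sync, Grant, Req}

{Sync, Grant, Req}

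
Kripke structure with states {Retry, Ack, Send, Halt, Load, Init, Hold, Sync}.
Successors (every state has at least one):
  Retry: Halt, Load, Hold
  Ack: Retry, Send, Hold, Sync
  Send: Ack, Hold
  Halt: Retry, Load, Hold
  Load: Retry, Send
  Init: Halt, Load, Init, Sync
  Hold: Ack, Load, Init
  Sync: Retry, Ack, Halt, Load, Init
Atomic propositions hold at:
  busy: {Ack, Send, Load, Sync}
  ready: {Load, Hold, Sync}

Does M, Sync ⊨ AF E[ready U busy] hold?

Yes

E[ready U busy]: least fixpoint, start Z0 = Sat(busy) = {Ack, Send, Load, Sync}, add states in Sat(ready) with some successor in Z. Z1 = {Ack, Send, Load, Hold, Sync}; fixed.
Sat(E[ready U busy]) = {Ack, Send, Load, Hold, Sync}
AF E[ready U busy]: least fixpoint, start Z0 = {Ack, Send, Load, Hold, Sync}, add states with every successor in Z. Already a fixed point.
Sat(AF E[ready U busy]) = {Ack, Send, Load, Hold, Sync}
Sync ∈ Sat(AF E[ready U busy]) = {Ack, Send, Load, Hold, Sync}, so the formula holds at Sync.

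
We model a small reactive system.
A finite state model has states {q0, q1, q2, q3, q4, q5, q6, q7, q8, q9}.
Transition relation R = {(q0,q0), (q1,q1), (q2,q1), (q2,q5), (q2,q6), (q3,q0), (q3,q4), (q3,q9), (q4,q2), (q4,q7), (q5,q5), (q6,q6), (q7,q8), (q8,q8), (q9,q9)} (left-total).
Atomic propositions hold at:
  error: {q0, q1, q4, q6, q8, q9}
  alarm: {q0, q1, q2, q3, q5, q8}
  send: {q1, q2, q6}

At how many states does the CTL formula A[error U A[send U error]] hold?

A[send U error]: least fixpoint, start Z0 = Sat(error) = {q0, q1, q4, q6, q8, q9}, add states in Sat(send) with every successor in Z. Already a fixed point.
Sat(A[send U error]) = {q0, q1, q4, q6, q8, q9}
A[error U A[send U error]]: least fixpoint, start Z0 = Sat(A[send U error]) = {q0, q1, q4, q6, q8, q9}, add states in Sat(error) with every successor in Z. Already a fixed point.
Sat(A[error U A[send U error]]) = {q0, q1, q4, q6, q8, q9}
|Sat(A[error U A[send U error]])| = |{q0, q1, q4, q6, q8, q9}| = 6.

6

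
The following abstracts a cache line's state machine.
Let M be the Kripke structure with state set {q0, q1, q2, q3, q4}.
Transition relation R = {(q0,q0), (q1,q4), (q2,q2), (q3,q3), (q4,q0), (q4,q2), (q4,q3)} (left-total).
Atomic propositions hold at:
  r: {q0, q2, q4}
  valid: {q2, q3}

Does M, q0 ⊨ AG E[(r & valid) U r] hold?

Sat(r & valid) = {q2}
E[(r & valid) U r]: least fixpoint, start Z0 = Sat(r) = {q0, q2, q4}, add states in Sat(r & valid) with some successor in Z. Already a fixed point.
Sat(E[(r & valid) U r]) = {q0, q2, q4}
AG E[(r & valid) U r]: greatest fixpoint, start Z0 = {q0, q2, q4}, keep only states in Sat with every successor in Z. Z1 = {q0, q2}; fixed.
Sat(AG E[(r & valid) U r]) = {q0, q2}
q0 ∈ Sat(AG E[(r & valid) U r]) = {q0, q2}, so the formula holds at q0.

Yes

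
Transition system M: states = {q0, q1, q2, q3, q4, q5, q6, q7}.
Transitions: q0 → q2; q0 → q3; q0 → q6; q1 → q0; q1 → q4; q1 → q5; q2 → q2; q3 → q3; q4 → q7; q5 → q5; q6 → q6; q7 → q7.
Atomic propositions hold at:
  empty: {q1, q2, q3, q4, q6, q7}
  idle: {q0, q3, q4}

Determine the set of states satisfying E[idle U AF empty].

AF empty: least fixpoint, start Z0 = {q1, q2, q3, q4, q6, q7}, add states with every successor in Z. Z1 = {q0, q1, q2, q3, q4, q6, q7}; fixed.
Sat(AF empty) = {q0, q1, q2, q3, q4, q6, q7}
E[idle U AF empty]: least fixpoint, start Z0 = Sat(AF empty) = {q0, q1, q2, q3, q4, q6, q7}, add states in Sat(idle) with some successor in Z. Already a fixed point.
Sat(E[idle U AF empty]) = {q0, q1, q2, q3, q4, q6, q7}

{q0, q1, q2, q3, q4, q6, q7}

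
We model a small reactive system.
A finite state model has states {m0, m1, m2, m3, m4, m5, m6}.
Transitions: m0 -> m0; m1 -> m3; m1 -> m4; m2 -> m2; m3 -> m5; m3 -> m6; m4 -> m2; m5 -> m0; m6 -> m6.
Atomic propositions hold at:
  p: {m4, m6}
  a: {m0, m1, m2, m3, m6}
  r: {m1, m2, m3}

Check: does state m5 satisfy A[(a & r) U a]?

Sat(a & r) = {m1, m2, m3}
A[(a & r) U a]: least fixpoint, start Z0 = Sat(a) = {m0, m1, m2, m3, m6}, add states in Sat(a & r) with every successor in Z. Already a fixed point.
Sat(A[(a & r) U a]) = {m0, m1, m2, m3, m6}
m5 ∉ Sat(A[(a & r) U a]) = {m0, m1, m2, m3, m6}, so the formula does not hold at m5.

No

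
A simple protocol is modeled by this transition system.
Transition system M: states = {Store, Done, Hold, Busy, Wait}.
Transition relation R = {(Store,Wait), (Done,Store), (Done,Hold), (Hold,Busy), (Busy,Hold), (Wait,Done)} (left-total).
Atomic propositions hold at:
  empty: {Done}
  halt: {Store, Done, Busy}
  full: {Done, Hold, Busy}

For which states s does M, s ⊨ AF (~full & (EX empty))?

{Store, Wait}

Sat(~full) = {Store, Wait}
Sat(EX empty) = {s : some successor in {Done}} = {Wait}
Sat(~full & (EX empty)) = {Wait}
AF (~full & (EX empty)): least fixpoint, start Z0 = {Wait}, add states with every successor in Z. Z1 = {Store, Wait}; fixed.
Sat(AF (~full & (EX empty))) = {Store, Wait}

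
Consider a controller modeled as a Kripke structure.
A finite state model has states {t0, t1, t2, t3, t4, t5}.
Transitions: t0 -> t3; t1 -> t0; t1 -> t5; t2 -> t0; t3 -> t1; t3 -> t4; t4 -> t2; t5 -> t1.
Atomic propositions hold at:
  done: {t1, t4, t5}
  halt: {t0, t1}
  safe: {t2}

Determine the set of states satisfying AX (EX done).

{t0, t5}

Sat(EX done) = {s : some successor in {t1, t4, t5}} = {t1, t3, t5}
Sat(AX (EX done)) = {s : every successor in {t1, t3, t5}} = {t0, t5}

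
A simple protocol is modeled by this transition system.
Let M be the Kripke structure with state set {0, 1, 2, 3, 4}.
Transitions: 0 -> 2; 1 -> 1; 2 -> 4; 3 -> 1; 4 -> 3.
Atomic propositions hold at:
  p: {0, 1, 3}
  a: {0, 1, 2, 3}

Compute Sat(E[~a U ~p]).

{2, 4}

Sat(~a) = {4}
Sat(~p) = {2, 4}
E[~a U ~p]: least fixpoint, start Z0 = Sat(~p) = {2, 4}, add states in Sat(~a) with some successor in Z. Already a fixed point.
Sat(E[~a U ~p]) = {2, 4}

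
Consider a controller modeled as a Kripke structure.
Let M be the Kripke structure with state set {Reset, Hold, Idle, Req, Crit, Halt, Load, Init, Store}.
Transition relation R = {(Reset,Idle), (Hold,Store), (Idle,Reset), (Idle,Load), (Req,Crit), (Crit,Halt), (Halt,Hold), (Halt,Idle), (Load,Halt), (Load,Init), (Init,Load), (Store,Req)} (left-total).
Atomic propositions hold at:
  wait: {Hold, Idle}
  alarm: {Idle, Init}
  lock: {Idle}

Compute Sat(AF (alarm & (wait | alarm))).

{Reset, Idle, Init}

Sat(wait | alarm) = {Hold, Idle, Init}
Sat(alarm & (wait | alarm)) = {Idle, Init}
AF (alarm & (wait | alarm)): least fixpoint, start Z0 = {Idle, Init}, add states with every successor in Z. Z1 = {Reset, Idle, Init}; fixed.
Sat(AF (alarm & (wait | alarm))) = {Reset, Idle, Init}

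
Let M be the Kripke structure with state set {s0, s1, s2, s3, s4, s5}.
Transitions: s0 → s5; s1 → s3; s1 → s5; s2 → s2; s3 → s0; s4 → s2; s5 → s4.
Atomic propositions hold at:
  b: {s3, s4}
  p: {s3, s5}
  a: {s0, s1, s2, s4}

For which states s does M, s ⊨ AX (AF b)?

AF b: least fixpoint, start Z0 = {s3, s4}, add states with every successor in Z. Z1 = {s3, s4, s5}; Z2 = {s0, s1, s3, s4, s5}; fixed.
Sat(AF b) = {s0, s1, s3, s4, s5}
Sat(AX (AF b)) = {s : every successor in {s0, s1, s3, s4, s5}} = {s0, s1, s3, s5}

{s0, s1, s3, s5}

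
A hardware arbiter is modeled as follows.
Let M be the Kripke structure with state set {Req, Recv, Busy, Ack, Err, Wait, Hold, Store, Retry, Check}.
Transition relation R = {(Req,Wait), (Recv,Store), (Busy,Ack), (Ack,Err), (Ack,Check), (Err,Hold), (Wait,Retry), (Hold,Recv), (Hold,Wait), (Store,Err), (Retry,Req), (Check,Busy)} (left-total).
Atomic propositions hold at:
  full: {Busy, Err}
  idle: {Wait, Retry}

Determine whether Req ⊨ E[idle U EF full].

EF full: least fixpoint, start Z0 = {Busy, Err}, add states with some successor in Z. Z1 = {Busy, Ack, Err, Store, Check}; Z2 = {Recv, Busy, Ack, Err, Store, Check}; Z3 = {Recv, Busy, Ack, Err, Hold, Store, Check}; fixed.
Sat(EF full) = {Recv, Busy, Ack, Err, Hold, Store, Check}
E[idle U EF full]: least fixpoint, start Z0 = Sat(EF full) = {Recv, Busy, Ack, Err, Hold, Store, Check}, add states in Sat(idle) with some successor in Z. Already a fixed point.
Sat(E[idle U EF full]) = {Recv, Busy, Ack, Err, Hold, Store, Check}
Req ∉ Sat(E[idle U EF full]) = {Recv, Busy, Ack, Err, Hold, Store, Check}, so the formula does not hold at Req.

No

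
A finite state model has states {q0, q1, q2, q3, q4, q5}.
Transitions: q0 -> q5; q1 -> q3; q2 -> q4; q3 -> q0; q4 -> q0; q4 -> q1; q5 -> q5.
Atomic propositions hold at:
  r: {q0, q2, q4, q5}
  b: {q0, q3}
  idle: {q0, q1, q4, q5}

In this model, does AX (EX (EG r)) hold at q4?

No

EG r: greatest fixpoint, start Z0 = {q0, q2, q4, q5}, keep only states in Sat with some successor in Z. Already a fixed point.
Sat(EG r) = {q0, q2, q4, q5}
Sat(EX (EG r)) = {s : some successor in {q0, q2, q4, q5}} = {q0, q2, q3, q4, q5}
Sat(AX (EX (EG r))) = {s : every successor in {q0, q2, q3, q4, q5}} = {q0, q1, q2, q3, q5}
q4 ∉ Sat(AX (EX (EG r))) = {q0, q1, q2, q3, q5}, so the formula does not hold at q4.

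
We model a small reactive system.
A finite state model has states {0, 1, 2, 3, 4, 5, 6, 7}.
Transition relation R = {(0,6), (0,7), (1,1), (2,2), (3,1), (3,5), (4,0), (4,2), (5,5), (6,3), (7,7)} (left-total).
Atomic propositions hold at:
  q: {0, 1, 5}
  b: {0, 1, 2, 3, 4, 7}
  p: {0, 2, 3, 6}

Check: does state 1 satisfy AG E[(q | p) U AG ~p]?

Sat(q | p) = {0, 1, 2, 3, 5, 6}
Sat(~p) = {1, 4, 5, 7}
AG ~p: greatest fixpoint, start Z0 = {1, 4, 5, 7}, keep only states in Sat with every successor in Z. Z1 = {1, 5, 7}; fixed.
Sat(AG ~p) = {1, 5, 7}
E[(q | p) U AG ~p]: least fixpoint, start Z0 = Sat(AG ~p) = {1, 5, 7}, add states in Sat(q | p) with some successor in Z. Z1 = {0, 1, 3, 5, 7}; Z2 = {0, 1, 3, 5, 6, 7}; fixed.
Sat(E[(q | p) U AG ~p]) = {0, 1, 3, 5, 6, 7}
AG E[(q | p) U AG ~p]: greatest fixpoint, start Z0 = {0, 1, 3, 5, 6, 7}, keep only states in Sat with every successor in Z. Already a fixed point.
Sat(AG E[(q | p) U AG ~p]) = {0, 1, 3, 5, 6, 7}
1 ∈ Sat(AG E[(q | p) U AG ~p]) = {0, 1, 3, 5, 6, 7}, so the formula holds at 1.

Yes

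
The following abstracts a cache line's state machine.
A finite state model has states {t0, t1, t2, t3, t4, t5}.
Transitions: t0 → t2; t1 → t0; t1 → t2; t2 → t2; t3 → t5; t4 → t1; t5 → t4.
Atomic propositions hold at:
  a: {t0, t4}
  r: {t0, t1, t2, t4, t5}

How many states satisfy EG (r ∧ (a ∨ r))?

Sat(a ∨ r) = {t0, t1, t2, t4, t5}
Sat(r ∧ (a ∨ r)) = {t0, t1, t2, t4, t5}
EG (r ∧ (a ∨ r)): greatest fixpoint, start Z0 = {t0, t1, t2, t4, t5}, keep only states in Sat with some successor in Z. Already a fixed point.
Sat(EG (r ∧ (a ∨ r))) = {t0, t1, t2, t4, t5}
|Sat(EG (r ∧ (a ∨ r)))| = |{t0, t1, t2, t4, t5}| = 5.

5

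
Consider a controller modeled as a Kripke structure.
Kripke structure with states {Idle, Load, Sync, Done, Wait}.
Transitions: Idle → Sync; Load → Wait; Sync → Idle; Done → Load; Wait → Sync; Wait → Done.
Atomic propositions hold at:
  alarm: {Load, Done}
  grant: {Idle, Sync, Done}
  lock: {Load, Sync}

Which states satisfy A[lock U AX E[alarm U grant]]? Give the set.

{Idle, Load, Sync, Wait}

E[alarm U grant]: least fixpoint, start Z0 = Sat(grant) = {Idle, Sync, Done}, add states in Sat(alarm) with some successor in Z. Already a fixed point.
Sat(E[alarm U grant]) = {Idle, Sync, Done}
Sat(AX E[alarm U grant]) = {s : every successor in {Idle, Sync, Done}} = {Idle, Sync, Wait}
A[lock U AX E[alarm U grant]]: least fixpoint, start Z0 = Sat(AX E[alarm U grant]) = {Idle, Sync, Wait}, add states in Sat(lock) with every successor in Z. Z1 = {Idle, Load, Sync, Wait}; fixed.
Sat(A[lock U AX E[alarm U grant]]) = {Idle, Load, Sync, Wait}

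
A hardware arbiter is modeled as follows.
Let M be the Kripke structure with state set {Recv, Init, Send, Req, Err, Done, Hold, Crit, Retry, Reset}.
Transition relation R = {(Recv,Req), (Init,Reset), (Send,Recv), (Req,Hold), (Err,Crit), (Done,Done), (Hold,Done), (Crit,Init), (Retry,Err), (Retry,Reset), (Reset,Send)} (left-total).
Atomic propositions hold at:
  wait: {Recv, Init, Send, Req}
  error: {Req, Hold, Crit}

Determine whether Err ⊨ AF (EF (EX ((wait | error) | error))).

Yes

Sat(wait | error) = {Recv, Init, Send, Req, Hold, Crit}
Sat((wait | error) | error) = {Recv, Init, Send, Req, Hold, Crit}
Sat(EX ((wait | error) | error)) = {s : some successor in {Recv, Init, Send, Req, Hold, Crit}} = {Recv, Send, Req, Err, Crit, Reset}
EF (EX ((wait | error) | error)): least fixpoint, start Z0 = {Recv, Send, Req, Err, Crit, Reset}, add states with some successor in Z. Z1 = {Recv, Init, Send, Req, Err, Crit, Retry, Reset}; fixed.
Sat(EF (EX ((wait | error) | error))) = {Recv, Init, Send, Req, Err, Crit, Retry, Reset}
AF (EF (EX ((wait | error) | error))): least fixpoint, start Z0 = {Recv, Init, Send, Req, Err, Crit, Retry, Reset}, add states with every successor in Z. Already a fixed point.
Sat(AF (EF (EX ((wait | error) | error)))) = {Recv, Init, Send, Req, Err, Crit, Retry, Reset}
Err ∈ Sat(AF (EF (EX ((wait | error) | error)))) = {Recv, Init, Send, Req, Err, Crit, Retry, Reset}, so the formula holds at Err.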